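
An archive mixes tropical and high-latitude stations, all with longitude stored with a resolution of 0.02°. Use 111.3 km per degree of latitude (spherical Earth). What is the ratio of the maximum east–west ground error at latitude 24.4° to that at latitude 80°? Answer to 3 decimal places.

5.244

With a 0.02° grid the true value lies within half a step, ±0.02°/2 = ±0.01°, of the stored one.
Error at 24.4° = 0.01° × 111300 × cos 24.4° ≈ 1113 × 0.9107 = 1013.6 m.
At 80°: 0.01° × 111300 × cos 80° = 0.01 × 111300 × 0.1736 ≈ 193.27 m.
Ratio: 1013.6 / 193.27 = cos 24.4° / cos 80° ≈ 5.2444.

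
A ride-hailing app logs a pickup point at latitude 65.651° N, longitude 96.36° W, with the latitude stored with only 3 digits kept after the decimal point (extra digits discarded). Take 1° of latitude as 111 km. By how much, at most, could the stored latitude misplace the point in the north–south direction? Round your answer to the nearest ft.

364 ft

Truncating at 3 decimal places can drop up to a full unit in the last place, so the latitude may be off by as much as 0.001°.
So the N–S error is at most 0.001 × 111000 = 111 m.
Converting: 111 m × 3.2808 ft/m ≈ 364.17 ft.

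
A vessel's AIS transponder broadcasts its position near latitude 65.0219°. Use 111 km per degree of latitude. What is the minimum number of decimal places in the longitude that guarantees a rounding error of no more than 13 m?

At 65.0219° one degree of longitude covers 111000 × cos 65.0219° ≈ 111000 × 0.4223 ≈ 46872.2 m.
N decimal places → at most half a unit in the last place, 0.5 × 10⁻ᴺ° = 46872.2/2 × 10⁻ᴺ m.
Need 0.5 × 46872.2 × 10⁻ᴺ ≤ 13 → 10⁻ᴺ ≤ 5.547e-04, so N ≥ 3.26.
So 4 decimal places suffice (2.34 m); 3 would allow up to 23.4 m.

4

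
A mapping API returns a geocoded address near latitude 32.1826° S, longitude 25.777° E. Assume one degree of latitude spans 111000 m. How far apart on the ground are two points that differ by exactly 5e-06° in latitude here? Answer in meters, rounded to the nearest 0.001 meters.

Along a meridian 5e-06° is 5e-06 × 111000 = 0.555 m.

0.555 meters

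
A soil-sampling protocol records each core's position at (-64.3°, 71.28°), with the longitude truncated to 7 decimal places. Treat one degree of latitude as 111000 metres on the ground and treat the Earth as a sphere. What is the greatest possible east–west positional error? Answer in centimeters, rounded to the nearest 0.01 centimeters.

0.48 centimeters

Truncating at 7 decimal places can drop up to a full unit in the last place, so the longitude may be off by as much as 1e-07°.
At latitude 64.3° a degree of longitude spans 111000 m × cos 64.3° = 111000 × 0.4337 ≈ 48136.2 m.
Maximum E–W displacement: 1e-07 × 48136.2 = 0.00481362 m.
That is 0.00481362 m = 0.48136 cm.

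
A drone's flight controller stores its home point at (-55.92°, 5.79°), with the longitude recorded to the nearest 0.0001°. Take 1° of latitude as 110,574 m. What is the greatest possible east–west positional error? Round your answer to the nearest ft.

10 ft

Rounding to 4 decimal places leaves the longitude within ±5e-05° of the true value.
One degree of longitude at 55.92° is 110574 × cos 55.92° ≈ 110574 × 0.5603 = 61960.1 m.
East–west error: 5e-05° × 61960.1 m/° ≈ 3.09801 m.
Converting: 3.09801 m × 3.2808 ft/m ≈ 10.164 ft.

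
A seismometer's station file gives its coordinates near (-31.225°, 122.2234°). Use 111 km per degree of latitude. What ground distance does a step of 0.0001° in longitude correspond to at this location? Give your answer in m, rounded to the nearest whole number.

One degree of longitude here spans 111000 × cos 31.225° = 111000 × 0.8551 ≈ 94920.3 m; 0.0001° of that is 9.49203 m.

9 m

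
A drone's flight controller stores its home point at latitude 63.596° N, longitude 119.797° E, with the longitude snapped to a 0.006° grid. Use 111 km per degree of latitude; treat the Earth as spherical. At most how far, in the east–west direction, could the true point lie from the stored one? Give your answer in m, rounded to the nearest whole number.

With a 0.006° grid the true value lies within half a step, ±0.006°/2 = ±0.003°, of the stored one.
One degree of longitude at 63.596° is 111000 × cos 63.596° ≈ 111000 × 0.4447 = 49361.4 m.
So at most 0.003° × 49361.4 ≈ 148.084 m east–west.

148 m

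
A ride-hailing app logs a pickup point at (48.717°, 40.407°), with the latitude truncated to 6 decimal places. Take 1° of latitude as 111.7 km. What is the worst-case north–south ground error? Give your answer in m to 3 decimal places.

0.112 m

Truncating at 6 decimal places can drop up to a full unit in the last place, so the latitude may be off by as much as 1e-06°.
North–south distance: 1e-06° × 111700 m/° = 0.1117 m.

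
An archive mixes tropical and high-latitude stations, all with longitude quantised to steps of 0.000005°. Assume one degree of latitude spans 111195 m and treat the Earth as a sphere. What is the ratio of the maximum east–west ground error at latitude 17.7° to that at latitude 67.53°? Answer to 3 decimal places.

2.493

With a 0.000005° grid the true value lies within half a step, ±0.000005°/2 = ±2.5e-06°, of the stored one.
At 17.7°: 2.5e-06° × 111195 × cos 17.7° = 2.5e-06 × 111195 × 0.9527 ≈ 0.26483 m.
Error at 67.53° = 2.5e-06° × 111195 × cos 67.53° ≈ 0.27799 × 0.3822 = 0.10625 m.
The ratio reduces to cos 17.7° / cos 67.53° = 0.9527/0.3822 ≈ 2.4926.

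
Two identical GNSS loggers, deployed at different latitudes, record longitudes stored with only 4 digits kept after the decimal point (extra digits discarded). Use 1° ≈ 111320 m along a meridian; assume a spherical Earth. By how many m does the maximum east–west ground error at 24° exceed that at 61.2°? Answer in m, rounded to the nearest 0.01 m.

Truncating at 4 decimal places can drop up to a full unit in the last place, so the longitude may be off by as much as 0.0001°.
Error at 24° = 0.0001° × 111320 × cos 24° ≈ 11.132 × 0.9135 = 10.17 m.
Error at 61.2° = 0.0001° × 111320 × cos 61.2° ≈ 11.132 × 0.4818 = 5.3629 m.
So the lower-latitude error exceeds the higher by 10.17 − 5.3629 = 4.8067 m.

4.81 m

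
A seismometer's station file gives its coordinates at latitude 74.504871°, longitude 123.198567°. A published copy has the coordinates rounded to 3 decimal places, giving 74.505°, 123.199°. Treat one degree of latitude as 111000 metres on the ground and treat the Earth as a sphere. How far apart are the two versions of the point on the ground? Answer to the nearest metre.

The latitude changed by -0.000129° and the longitude by -0.000433°.
N–S: -0.000129° × 111000 m/° = -14.319 m.
E–W at 74.505°: -0.000433° × 111000 × cos 74.505° = -0.000433 × 111000 × 0.2672 ≈ -12.8402 m.
Combined displacement = (14.319² + 12.8402²)^½ ≈ 19.2329 m.

19 metres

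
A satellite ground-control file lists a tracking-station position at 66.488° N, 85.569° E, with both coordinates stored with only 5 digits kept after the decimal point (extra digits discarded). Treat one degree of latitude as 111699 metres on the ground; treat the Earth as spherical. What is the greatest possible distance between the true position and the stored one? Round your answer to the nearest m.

1 m

Truncating at 5 decimal places can drop up to a full unit in the last place, so each coordinate may be off by as much as 1e-05°.
N–S: 1e-05° × 111699 m/° = 1.11699 m.
E–W at 66.488°: 1e-05° × 111699 × cos 66.488° = 1e-05 × 111699 × 0.3989 ≈ 0.445613 m.
The two errors are perpendicular, so the maximum displacement is √(1.11699² + 0.445613²) ≈ 1.2026 m.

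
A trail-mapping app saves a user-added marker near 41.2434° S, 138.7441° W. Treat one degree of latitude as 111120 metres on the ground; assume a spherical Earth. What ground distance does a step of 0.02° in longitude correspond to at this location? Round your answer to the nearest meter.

1671 meters

One degree of longitude here spans 111120 × cos 41.2434° = 111120 × 0.7519 ≈ 83552.9 m; 0.02° of that is 1671.06 m.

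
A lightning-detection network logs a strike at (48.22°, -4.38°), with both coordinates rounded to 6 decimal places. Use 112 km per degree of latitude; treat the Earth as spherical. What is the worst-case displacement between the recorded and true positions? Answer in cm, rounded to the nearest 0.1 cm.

6.7 cm

Rounding to 6 decimal places leaves each coordinate within ±5e-07° of the true value.
N–S: 5e-07° × 112000 m/° = 0.056 m.
East–west component at 48.22°: 5e-07° × 112000 × cos 48.22° ≈ 5e-07 × 74622.5 ≈ 0.0373112 m.
Worst case both components are at the extreme and orthogonal: √(0.056² + 0.0373112²) ≈ 0.0672914 m.
That is 0.0672914 m = 6.7291 cm.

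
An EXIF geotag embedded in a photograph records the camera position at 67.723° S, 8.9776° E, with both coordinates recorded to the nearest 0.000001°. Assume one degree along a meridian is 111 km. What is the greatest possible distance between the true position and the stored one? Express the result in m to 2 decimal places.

Rounding to 6 decimal places leaves each coordinate within ±5e-07° of the true value.
N–S: 5e-07° × 111000 m/° = 0.0555 m.
East–west component at 67.723°: 5e-07° × 111000 × cos 67.723° ≈ 5e-07 × 42078.4 ≈ 0.0210392 m.
Combining orthogonally: (0.0555² + 0.0210392²)^½ ≈ 0.059354 m.

0.06 m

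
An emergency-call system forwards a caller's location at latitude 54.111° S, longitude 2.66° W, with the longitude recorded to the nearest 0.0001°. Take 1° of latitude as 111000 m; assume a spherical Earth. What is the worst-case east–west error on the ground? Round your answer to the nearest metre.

3 metres

Rounding to 4 decimal places leaves the longitude within ±5e-05° of the true value.
Parallels shrink by cos φ, so at 54.111° a degree of longitude is 111000 × 0.5862 ≈ 65070.1 m.
Maximum E–W displacement: 5e-05 × 65070.1 = 3.2535 m.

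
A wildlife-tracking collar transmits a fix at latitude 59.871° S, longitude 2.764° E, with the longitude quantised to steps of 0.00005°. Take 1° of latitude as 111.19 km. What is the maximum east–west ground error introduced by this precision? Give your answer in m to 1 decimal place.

1.4 m

With a 0.00005° grid the true value lies within half a step, ±0.00005°/2 = ±2.5e-05°, of the stored one.
One degree of longitude at 59.871° is 111190 × cos 59.871° ≈ 111190 × 0.5019 = 55811.7 m.
East–west error: 2.5e-05° × 55811.7 m/° ≈ 1.39529 m.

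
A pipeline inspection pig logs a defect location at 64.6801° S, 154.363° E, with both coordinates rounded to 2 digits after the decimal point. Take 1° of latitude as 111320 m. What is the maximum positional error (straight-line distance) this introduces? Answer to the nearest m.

Rounding to 2 decimal places leaves each coordinate within ±0.005° of the true value.
N–S: 0.005° × 111320 m/° = 556.6 m.
E–W at 64.6801°: 0.005° × 111320 × cos 64.6801° = 0.005 × 111320 × 0.4277 ≈ 238.042 m.
The two errors are perpendicular, so the maximum displacement is √(556.6² + 238.042²) ≈ 605.366 m.

605 m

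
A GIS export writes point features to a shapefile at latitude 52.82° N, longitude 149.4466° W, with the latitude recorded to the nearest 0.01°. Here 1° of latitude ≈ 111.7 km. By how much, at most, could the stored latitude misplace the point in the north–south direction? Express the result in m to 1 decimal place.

Rounding to 2 decimal places leaves the latitude within ±0.005° of the true value.
Along the meridian that is 0.005° × 111700 m/° = 558.5 m.

558.5 m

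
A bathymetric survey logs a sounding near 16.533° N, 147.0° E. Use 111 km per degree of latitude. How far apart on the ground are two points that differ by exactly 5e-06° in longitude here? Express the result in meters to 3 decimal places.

5e-06° of longitude at 16.533° is 5e-06 × 111000 × cos 16.533° ≈ 5e-06 × 106411 = 0.532054 m.

0.532 meters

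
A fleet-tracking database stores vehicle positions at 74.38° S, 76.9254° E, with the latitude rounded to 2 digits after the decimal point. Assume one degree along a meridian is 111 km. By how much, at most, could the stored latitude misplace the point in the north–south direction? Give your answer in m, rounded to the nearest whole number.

555 m

Rounding to 2 decimal places leaves the latitude within ±0.005° of the true value.
So the N–S error is at most 0.005 × 111000 = 555 m.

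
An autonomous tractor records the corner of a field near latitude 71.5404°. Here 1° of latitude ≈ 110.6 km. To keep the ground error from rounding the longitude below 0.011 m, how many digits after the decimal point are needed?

At 71.5404° one degree of longitude covers 110600 × cos 71.5404° ≈ 110600 × 0.3166 ≈ 35019.9 m.
Rounding to N decimal places gives at most 0.5 × 10⁻ᴺ degrees of error, i.e. 0.5 × 10⁻ᴺ × 35019.9 m.
Need 0.5 × 35019.9 × 10⁻ᴺ ≤ 0.011 → 10⁻ᴺ ≤ 6.282e-07, so N ≥ 6.20.
So 7 decimal places suffice (0.00175 m); 6 would allow up to 0.0175 m.

7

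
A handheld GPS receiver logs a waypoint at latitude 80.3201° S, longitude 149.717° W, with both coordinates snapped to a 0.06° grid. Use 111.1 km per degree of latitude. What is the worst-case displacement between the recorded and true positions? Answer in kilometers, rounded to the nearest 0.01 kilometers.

With a 0.06° grid the true value lies within half a step, ±0.06°/2 = ±0.03°, of the stored one.
N–S: 0.03° × 111100 m/° = 3333 m.
East–west component at 80.3201°: 0.03° × 111100 × cos 80.3201° ≈ 0.03 × 18680.8 ≈ 560.423 m.
The two errors are perpendicular, so the maximum displacement is √(3333² + 560.423²) ≈ 3379.79 m.
That is 3379.79 m = 3.3798 km.

3.38 kilometers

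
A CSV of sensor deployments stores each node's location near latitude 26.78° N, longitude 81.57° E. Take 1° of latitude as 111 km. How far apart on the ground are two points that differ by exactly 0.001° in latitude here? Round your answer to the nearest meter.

Along a meridian 0.001° is 0.001 × 111000 = 111 m.

111 meters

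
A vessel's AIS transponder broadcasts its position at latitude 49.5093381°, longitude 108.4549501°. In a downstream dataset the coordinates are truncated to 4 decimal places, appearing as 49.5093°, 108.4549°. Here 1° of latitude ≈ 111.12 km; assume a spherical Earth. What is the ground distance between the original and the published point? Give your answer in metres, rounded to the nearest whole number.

The latitude changed by +0.0000381° and the longitude by +0.0000501°.
North–south shift: 0.0000381 × 111120 = 4.23367 m.
E–W at 49.5093°: 0.0000501° × 111120 × cos 49.5093° = 0.0000501 × 111120 × 0.6493 ≈ 3.61486 m.
Combined displacement = (4.23367² + 3.61486²)^½ ≈ 5.56698 m.

6 metres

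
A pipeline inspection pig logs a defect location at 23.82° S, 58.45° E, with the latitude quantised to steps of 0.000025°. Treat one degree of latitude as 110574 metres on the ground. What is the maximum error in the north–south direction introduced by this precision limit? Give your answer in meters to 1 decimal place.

With a 0.000025° grid the true value lies within half a step, ±0.000025°/2 = ±1.25e-05°, of the stored one.
North–south distance: 1.25e-05° × 110574 m/° = 1.38218 m.

1.4 meters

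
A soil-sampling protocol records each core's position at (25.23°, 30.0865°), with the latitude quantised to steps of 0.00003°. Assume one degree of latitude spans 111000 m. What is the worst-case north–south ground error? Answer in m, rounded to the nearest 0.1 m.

With a 0.00003° grid the true value lies within half a step, ±0.00003°/2 = ±1.5e-05°, of the stored one.
Along the meridian that is 1.5e-05° × 111000 m/° = 1.665 m.

1.7 m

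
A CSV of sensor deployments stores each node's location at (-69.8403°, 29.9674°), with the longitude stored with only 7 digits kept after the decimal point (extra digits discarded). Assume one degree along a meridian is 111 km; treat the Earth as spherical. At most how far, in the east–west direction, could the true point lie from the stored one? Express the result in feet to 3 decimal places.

0.013 feet

Truncating at 7 decimal places can drop up to a full unit in the last place, so the longitude may be off by as much as 1e-07°.
At latitude 69.8403° a degree of longitude spans 111000 m × cos 69.8403° = 111000 × 0.3446 ≈ 38254.8 m.
So at most 1e-07° × 38254.8 ≈ 0.00382548 m east–west.
Converting: 0.00382548 m × 3.2808 ft/m ≈ 0.012551 ft.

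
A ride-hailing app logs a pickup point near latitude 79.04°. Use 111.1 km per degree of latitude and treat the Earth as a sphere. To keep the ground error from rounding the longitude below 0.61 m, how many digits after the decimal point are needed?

5

At 79.04° one degree of longitude covers 111100 × cos 79.04° ≈ 111100 × 0.1901 ≈ 21122.7 m.
With N decimal places the half-ulp bound is 0.5·10⁻ᴺ°, or 0.5·10⁻ᴺ × 21122.7 m on the ground.
Need 0.5 × 21122.7 × 10⁻ᴺ ≤ 0.61 → 10⁻ᴺ ≤ 5.776e-05, so N ≥ 4.24.
So 5 decimal places suffice (0.106 m); 4 would allow up to 1.06 m.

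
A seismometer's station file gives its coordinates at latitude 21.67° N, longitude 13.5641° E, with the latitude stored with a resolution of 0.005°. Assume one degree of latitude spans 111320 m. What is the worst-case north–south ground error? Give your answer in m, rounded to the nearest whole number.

278 m

With a 0.005° grid the true value lies within half a step, ±0.005°/2 = ±0.0025°, of the stored one.
Along the meridian that is 0.0025° × 111320 m/° = 278.3 m.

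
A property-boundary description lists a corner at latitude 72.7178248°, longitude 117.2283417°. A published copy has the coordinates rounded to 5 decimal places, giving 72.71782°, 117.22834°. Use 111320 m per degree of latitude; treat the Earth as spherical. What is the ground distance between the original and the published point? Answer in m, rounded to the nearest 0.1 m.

0.5 m

The latitude changed by +0.0000048° and the longitude by +0.0000017°.
N–S: 0.0000048° × 111320 m/° = 0.534336 m.
E–W at 72.7178°: 0.0000017° × 111320 × cos 72.7178° = 0.0000017 × 111320 × 0.2971 ≈ 0.0562202 m.
Hypotenuse of the two orthogonal shifts: √(0.534336² + 0.0562202²) = 0.537285 m.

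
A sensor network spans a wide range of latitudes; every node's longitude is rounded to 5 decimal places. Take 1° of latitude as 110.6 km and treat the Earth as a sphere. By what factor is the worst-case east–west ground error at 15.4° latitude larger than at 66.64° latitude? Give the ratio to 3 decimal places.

2.431

Rounding to 5 decimal places leaves the longitude within ±5e-06° of the true value.
At 15.4°: 5e-06° × 110600 × cos 15.4° = 5e-06 × 110600 × 0.9641 ≈ 0.53314 m.
At 66.64°: 5e-06° × 110600 × cos 66.64° = 5e-06 × 110600 × 0.3965 ≈ 0.21927 m.
Ratio: 0.53314 / 0.21927 = cos 15.4° / cos 66.64° ≈ 2.4315.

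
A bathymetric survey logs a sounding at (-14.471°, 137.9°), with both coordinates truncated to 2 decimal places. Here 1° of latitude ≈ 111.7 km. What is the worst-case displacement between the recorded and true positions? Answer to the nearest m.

Truncating at 2 decimal places can drop up to a full unit in the last place, so each coordinate may be off by as much as 0.01°.
N–S: 0.01° × 111700 m/° = 1117 m.
East–west component at 14.471°: 0.01° × 111700 × cos 14.471° ≈ 0.01 × 108156 ≈ 1081.56 m.
Worst case both components are at the extreme and orthogonal: √(1117² + 1081.56²) ≈ 1554.82 m.

1555 m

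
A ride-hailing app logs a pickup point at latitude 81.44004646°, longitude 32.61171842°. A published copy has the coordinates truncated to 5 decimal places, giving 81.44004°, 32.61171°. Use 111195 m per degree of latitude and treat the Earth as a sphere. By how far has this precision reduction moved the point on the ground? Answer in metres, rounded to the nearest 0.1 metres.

0.7 metres

The latitude changed by +0.00000646° and the longitude by +0.00000842°.
N–S: 0.00000646° × 111195 m/° = 0.71832 m.
E–W at 81.44°: 0.00000842° × 111195 × cos 81.44° = 0.00000842 × 111195 × 0.1488 ≈ 0.139357 m.
Hypotenuse of the two orthogonal shifts: √(0.71832² + 0.139357²) = 0.731713 m.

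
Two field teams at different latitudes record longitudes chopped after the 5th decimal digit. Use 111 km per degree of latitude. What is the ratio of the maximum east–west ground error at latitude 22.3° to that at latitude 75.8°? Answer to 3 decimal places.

3.772

Truncating at 5 decimal places can drop up to a full unit in the last place, so the longitude may be off by as much as 1e-05°.
Error at 22.3° = 1e-05° × 111000 × cos 22.3° ≈ 1.11 × 0.9252 = 1.027 m.
Error at 75.8° = 1e-05° × 111000 × cos 75.8° ≈ 1.11 × 0.2453 = 0.27229 m.
The ratio reduces to cos 22.3° / cos 75.8° = 0.9252/0.2453 ≈ 3.7716.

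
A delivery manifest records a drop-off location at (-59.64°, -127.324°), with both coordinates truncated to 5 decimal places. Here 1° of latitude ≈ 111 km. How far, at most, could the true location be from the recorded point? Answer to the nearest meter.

1 meters

Truncating at 5 decimal places can drop up to a full unit in the last place, so each coordinate may be off by as much as 1e-05°.
Latitude error → 1e-05 × 111000 = 1.11 m along the meridian.
East–west component at 59.64°: 1e-05° × 111000 × cos 59.64° ≈ 1e-05 × 56102.9 ≈ 0.561029 m.
Combining orthogonally: (1.11² + 0.561029²)^½ ≈ 1.24373 m.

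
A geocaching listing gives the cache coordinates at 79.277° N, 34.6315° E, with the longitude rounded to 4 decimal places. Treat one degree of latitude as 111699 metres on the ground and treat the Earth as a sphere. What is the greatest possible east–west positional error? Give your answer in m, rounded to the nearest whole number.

Rounding to 4 decimal places leaves the longitude within ±5e-05° of the true value.
One degree of longitude at 79.277° is 111699 × cos 79.277° ≈ 111699 × 0.1861 = 20782.8 m.
East–west error: 5e-05° × 20782.8 m/° ≈ 1.03914 m.

1 m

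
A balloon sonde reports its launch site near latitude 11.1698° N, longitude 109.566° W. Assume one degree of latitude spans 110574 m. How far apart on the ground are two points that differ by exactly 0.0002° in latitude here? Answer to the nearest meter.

0.0002° × 110574 m/° = 22.1148 m.

22 meters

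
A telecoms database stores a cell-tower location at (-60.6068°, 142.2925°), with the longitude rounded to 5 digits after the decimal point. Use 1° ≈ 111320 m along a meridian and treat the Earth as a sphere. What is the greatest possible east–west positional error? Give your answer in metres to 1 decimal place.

Rounding to 5 decimal places leaves the longitude within ±5e-06° of the true value.
One degree of longitude at 60.6068° is 111320 × cos 60.6068° ≈ 111320 × 0.4908 = 54635.9 m.
East–west error: 5e-06° × 54635.9 m/° ≈ 0.273179 m.

0.3 metres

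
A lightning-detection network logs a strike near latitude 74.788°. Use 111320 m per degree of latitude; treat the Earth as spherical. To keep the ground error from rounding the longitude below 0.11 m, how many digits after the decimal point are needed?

6 decimal places

At 74.788° one degree of longitude covers 111320 × cos 74.788° ≈ 111320 × 0.2624 ≈ 29209.4 m.
With N decimal places the half-ulp bound is 0.5·10⁻ᴺ°, or 0.5·10⁻ᴺ × 29209.4 m on the ground.
Setting 14604.7 × 10⁻ᴺ ≤ 0.11 gives 10ᴺ ≥ 1.328e+05, i.e. N ≥ 5.12.
So 6 decimal places suffice (0.0146 m); 5 would allow up to 0.146 m.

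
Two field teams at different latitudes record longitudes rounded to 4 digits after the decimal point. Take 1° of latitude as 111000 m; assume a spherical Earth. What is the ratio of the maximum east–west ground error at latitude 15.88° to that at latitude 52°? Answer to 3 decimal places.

Rounding to 4 decimal places leaves the longitude within ±5e-05° of the true value.
At 15.88°: 5e-05° × 111000 × cos 15.88° = 5e-05 × 111000 × 0.9618 ≈ 5.3382 m.
At 52°: 5e-05° × 111000 × cos 52° = 5e-05 × 111000 × 0.6157 ≈ 3.4169 m.
The ratio reduces to cos 15.88° / cos 52° = 0.9618/0.6157 ≈ 1.5623.

1.562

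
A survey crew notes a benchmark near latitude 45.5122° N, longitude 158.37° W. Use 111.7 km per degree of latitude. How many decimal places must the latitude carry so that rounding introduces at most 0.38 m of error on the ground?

One degree of latitude covers 111700 m.
N decimal places → at most half a unit in the last place, 0.5 × 10⁻ᴺ° = 111700/2 × 10⁻ᴺ m.
Need 0.5 × 111700 × 10⁻ᴺ ≤ 0.38 → 10⁻ᴺ ≤ 6.804e-06, so N ≥ 5.17.
N = 5 would give 0.558 m (too coarse); N = 6 gives 0.0558 m ≤ 0.38 m.

6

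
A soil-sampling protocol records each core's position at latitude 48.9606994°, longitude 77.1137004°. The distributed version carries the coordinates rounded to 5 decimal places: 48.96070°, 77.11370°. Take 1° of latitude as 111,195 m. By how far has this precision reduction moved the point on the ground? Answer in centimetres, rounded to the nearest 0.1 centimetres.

7.3 centimetres

The latitude changed by -0.0000006° and the longitude by +0.0000004°.
North–south shift: -0.0000006 × 111195 = -0.066717 m.
East–west at this latitude: 0.0000004° × 111195 × cos 48.9607° ≈ 0.0000004 × 73008 = 0.0292032 m.
Combined displacement = (0.066717² + 0.0292032²)^½ ≈ 0.0728285 m.
That is 0.0728285 m = 7.2828 cm.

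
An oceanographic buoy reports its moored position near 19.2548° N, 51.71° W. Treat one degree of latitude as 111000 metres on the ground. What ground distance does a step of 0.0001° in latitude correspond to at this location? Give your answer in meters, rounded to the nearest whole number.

11 meters

Along a meridian 0.0001° is 0.0001 × 111000 = 11.1 m.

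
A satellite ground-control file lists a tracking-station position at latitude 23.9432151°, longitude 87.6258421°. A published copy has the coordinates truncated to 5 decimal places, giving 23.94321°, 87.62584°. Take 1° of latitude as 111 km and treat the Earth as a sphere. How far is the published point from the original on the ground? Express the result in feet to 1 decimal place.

2.0 feet

The latitude changed by +0.0000051° and the longitude by +0.0000021°.
N–S: 0.0000051° × 111000 m/° = 0.5661 m.
E–W at 23.9432°: 0.0000021° × 111000 × cos 23.9432° = 0.0000021 × 111000 × 0.9139 ≈ 0.213041 m.
Distance: √(0.5661² + 0.213041²) ≈ 0.60486 m.
In feet: 0.60486 m ÷ 0.3048 ≈ 1.9844 ft.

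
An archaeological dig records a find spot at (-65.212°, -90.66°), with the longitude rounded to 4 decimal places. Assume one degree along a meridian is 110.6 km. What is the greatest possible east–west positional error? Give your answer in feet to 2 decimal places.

Rounding to 4 decimal places leaves the longitude within ±5e-05° of the true value.
One degree of longitude at 65.212° is 110600 × cos 65.212° ≈ 110600 × 0.4193 = 46370.4 m.
So at most 5e-05° × 46370.4 ≈ 2.31852 m east–west.
In feet: 2.31852 m ÷ 0.3048 ≈ 7.6067 ft.

7.61 feet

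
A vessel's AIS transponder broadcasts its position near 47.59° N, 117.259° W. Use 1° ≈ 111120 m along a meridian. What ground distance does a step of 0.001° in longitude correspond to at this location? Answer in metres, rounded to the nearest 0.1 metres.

74.9 metres

At 47.59° a degree of longitude is 111120 × cos 47.59° ≈ 74942.8 m, so 0.001° corresponds to 74.9428 m.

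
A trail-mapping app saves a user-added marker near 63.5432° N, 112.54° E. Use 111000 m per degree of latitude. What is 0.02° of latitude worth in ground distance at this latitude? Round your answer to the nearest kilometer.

0.02° × 111000 m/° = 2220 m.
That is 2220 m = 2.22 km.

2 kilometers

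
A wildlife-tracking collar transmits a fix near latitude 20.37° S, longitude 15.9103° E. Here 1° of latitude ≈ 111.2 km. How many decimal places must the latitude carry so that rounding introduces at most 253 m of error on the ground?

One degree of latitude covers 111200 m.
Rounding to N decimal places gives at most 0.5 × 10⁻ᴺ degrees of error, i.e. 0.5 × 10⁻ᴺ × 111200 m.
Setting 55600 × 10⁻ᴺ ≤ 253 gives 10ᴺ ≥ 219.8, i.e. N ≥ 2.34.
At 2 places the error can reach 556 m, but 3 places keeps it to 55.6 m.

3 decimal places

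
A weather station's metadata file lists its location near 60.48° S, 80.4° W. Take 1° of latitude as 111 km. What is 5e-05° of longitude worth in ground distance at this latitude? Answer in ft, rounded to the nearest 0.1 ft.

One degree of longitude here spans 111000 × cos 60.48° = 111000 × 0.4927 ≈ 54692.7 m; 5e-05° of that is 2.73464 m.
Converting: 2.73464 m × 3.2808 ft/m ≈ 8.9719 ft.

9.0 ft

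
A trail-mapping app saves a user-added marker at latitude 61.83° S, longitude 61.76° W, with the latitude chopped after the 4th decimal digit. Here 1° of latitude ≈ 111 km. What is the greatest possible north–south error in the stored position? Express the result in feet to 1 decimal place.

36.4 feet

Truncating at 4 decimal places can drop up to a full unit in the last place, so the latitude may be off by as much as 0.0001°.
North–south distance: 0.0001° × 111000 m/° = 11.1 m.
In feet: 11.1 m ÷ 0.3048 ≈ 36.417 ft.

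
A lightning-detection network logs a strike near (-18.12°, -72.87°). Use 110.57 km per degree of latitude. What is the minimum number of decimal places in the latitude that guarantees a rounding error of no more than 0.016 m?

7 decimal places

One degree of latitude covers 110570 m.
N decimal places → at most half a unit in the last place, 0.5 × 10⁻ᴺ° = 110570/2 × 10⁻ᴺ m.
Need 0.5 × 110570 × 10⁻ᴺ ≤ 0.016 → 10⁻ᴺ ≤ 2.894e-07, so N ≥ 6.54.
So 7 decimal places suffice (0.00553 m); 6 would allow up to 0.0553 m.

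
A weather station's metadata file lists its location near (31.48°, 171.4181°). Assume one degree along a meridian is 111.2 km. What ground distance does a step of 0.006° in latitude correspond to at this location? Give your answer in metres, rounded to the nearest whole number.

0.006° × 111200 m/° = 667.2 m.

667 metres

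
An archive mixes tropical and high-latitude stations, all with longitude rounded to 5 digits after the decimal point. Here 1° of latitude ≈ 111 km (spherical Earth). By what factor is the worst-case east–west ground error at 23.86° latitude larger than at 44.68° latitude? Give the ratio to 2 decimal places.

1.29

Rounding to 5 decimal places leaves the longitude within ±5e-06° of the true value.
At 23.86°: 5e-06° × 111000 × cos 23.86° = 5e-06 × 111000 × 0.9145 ≈ 0.50757 m.
Error at 44.68° = 5e-06° × 111000 × cos 44.68° ≈ 0.555 × 0.7110 = 0.39463 m.
Ratio: 0.50757 / 0.39463 = cos 23.86° / cos 44.68° ≈ 1.2862.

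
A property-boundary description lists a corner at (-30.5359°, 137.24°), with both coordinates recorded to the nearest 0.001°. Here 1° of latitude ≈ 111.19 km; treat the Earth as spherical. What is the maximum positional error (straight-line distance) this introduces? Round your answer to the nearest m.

73 m

Rounding to 3 decimal places leaves each coordinate within ±0.0005° of the true value.
North–south component: 0.0005° × 111190 = 55.595 m.
East–west component at 30.5359°: 0.0005° × 111190 × cos 30.5359° ≈ 0.0005 × 95769.2 ≈ 47.8846 m.
Worst case both components are at the extreme and orthogonal: √(55.595² + 47.8846²) ≈ 73.374 m.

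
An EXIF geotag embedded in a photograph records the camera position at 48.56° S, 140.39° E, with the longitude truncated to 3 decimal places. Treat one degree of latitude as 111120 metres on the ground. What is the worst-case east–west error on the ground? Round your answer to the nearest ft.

Truncating at 3 decimal places can drop up to a full unit in the last place, so the longitude may be off by as much as 0.001°.
At latitude 48.56° a degree of longitude spans 111120 m × cos 48.56° = 111120 × 0.6618 ≈ 73543.1 m.
Maximum E–W displacement: 0.001 × 73543.1 = 73.5431 m.
In feet: 73.5431 m ÷ 0.3048 ≈ 241.28 ft.

241 ft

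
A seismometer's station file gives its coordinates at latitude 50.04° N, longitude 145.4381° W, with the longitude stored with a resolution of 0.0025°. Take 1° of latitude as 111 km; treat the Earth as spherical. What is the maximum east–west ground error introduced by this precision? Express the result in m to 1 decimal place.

With a 0.0025° grid the true value lies within half a step, ±0.0025°/2 = ±0.00125°, of the stored one.
At latitude 50.04° a degree of longitude spans 111000 m × cos 50.04° = 111000 × 0.6423 ≈ 71290 m.
Maximum E–W displacement: 0.00125 × 71290 = 89.1126 m.

89.1 m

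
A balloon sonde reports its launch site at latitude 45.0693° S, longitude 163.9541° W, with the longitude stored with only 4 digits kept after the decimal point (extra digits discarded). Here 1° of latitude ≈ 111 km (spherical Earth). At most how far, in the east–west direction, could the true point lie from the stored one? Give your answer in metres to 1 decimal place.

7.8 metres

Truncating at 4 decimal places can drop up to a full unit in the last place, so the longitude may be off by as much as 0.0001°.
One degree of longitude at 45.0693° is 111000 × cos 45.0693° ≈ 111000 × 0.7063 = 78393.9 m.
East–west error: 0.0001° × 78393.9 m/° ≈ 7.83939 m.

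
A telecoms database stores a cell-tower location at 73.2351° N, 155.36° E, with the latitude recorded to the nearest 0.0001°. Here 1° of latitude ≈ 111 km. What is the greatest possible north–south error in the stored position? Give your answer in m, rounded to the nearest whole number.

6 m

Rounding to 4 decimal places leaves the latitude within ±5e-05° of the true value.
North–south distance: 5e-05° × 111000 m/° = 5.55 m.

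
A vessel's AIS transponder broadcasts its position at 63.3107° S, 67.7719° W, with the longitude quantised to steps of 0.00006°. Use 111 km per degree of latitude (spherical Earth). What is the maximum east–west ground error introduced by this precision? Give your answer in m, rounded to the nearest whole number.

1 m

With a 0.00006° grid the true value lies within half a step, ±0.00006°/2 = ±3e-05°, of the stored one.
Parallels shrink by cos φ, so at 63.3107° a degree of longitude is 111000 × 0.4492 ≈ 49855.9 m.
Maximum E–W displacement: 3e-05 × 49855.9 = 1.49568 m.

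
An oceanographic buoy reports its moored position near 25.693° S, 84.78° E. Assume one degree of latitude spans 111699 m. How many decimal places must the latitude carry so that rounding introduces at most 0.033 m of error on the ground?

One degree of latitude covers 111699 m.
With N decimal places the half-ulp bound is 0.5·10⁻ᴺ°, or 0.5·10⁻ᴺ × 111699 m on the ground.
Need 0.5 × 111699 × 10⁻ᴺ ≤ 0.033 → 10⁻ᴺ ≤ 5.909e-07, so N ≥ 6.23.
N = 6 would give 0.0558 m (too coarse); N = 7 gives 0.00558 m ≤ 0.033 m.

7 decimal places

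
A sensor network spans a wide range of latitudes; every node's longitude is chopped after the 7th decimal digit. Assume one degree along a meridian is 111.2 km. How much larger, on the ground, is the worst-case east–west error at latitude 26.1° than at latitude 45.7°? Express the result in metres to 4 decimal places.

Truncating at 7 decimal places can drop up to a full unit in the last place, so the longitude may be off by as much as 1e-07°.
Error at 26.1° = 1e-07° × 111200 × cos 26.1° ≈ 0.01112 × 0.8980 = 0.0099861 m.
At 45.7°: 1e-07° × 111200 × cos 45.7° = 1e-07 × 111200 × 0.6984 ≈ 0.0077664 m.
Difference: 0.0099861 − 0.0077664 = 0.0022197 m.

0.0022 metres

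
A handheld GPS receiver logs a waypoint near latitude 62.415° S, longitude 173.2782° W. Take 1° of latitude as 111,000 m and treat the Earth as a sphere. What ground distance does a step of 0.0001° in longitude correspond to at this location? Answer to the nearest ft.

17 ft

At 62.415° a degree of longitude is 111000 × cos 62.415° ≈ 51400.1 m, so 0.0001° corresponds to 5.14001 m.
In feet: 5.14001 m ÷ 0.3048 ≈ 16.864 ft.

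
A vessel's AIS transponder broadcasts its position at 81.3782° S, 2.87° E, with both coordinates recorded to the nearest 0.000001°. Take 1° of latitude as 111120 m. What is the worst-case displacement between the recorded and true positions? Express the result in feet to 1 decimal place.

0.2 feet

Rounding to 6 decimal places leaves each coordinate within ±5e-07° of the true value.
North–south component: 5e-07° × 111120 = 0.05556 m.
East–west component at 81.3782°: 5e-07° × 111120 × cos 81.3782° ≈ 5e-07 × 16658.2 ≈ 0.00832908 m.
The two errors are perpendicular, so the maximum displacement is √(0.05556² + 0.00832908²) ≈ 0.0561808 m.
Converting: 0.0561808 m × 3.2808 ft/m ≈ 0.18432 ft.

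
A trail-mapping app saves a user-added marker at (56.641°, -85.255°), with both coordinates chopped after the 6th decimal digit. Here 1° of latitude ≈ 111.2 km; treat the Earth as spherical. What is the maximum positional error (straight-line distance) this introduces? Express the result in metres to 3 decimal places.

0.127 metres

Truncating at 6 decimal places can drop up to a full unit in the last place, so each coordinate may be off by as much as 1e-06°.
N–S: 1e-06° × 111200 m/° = 0.1112 m.
E–W at 56.641°: 1e-06° × 111200 × cos 56.641° = 1e-06 × 111200 × 0.5499 ≈ 0.061147 m.
The two errors are perpendicular, so the maximum displacement is √(0.1112² + 0.061147²) ≈ 0.126903 m.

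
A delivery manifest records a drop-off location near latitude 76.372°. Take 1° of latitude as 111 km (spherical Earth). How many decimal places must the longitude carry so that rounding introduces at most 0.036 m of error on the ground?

At 76.372° one degree of longitude covers 111000 × cos 76.372° ≈ 111000 × 0.2356 ≈ 26153.5 m.
With N decimal places the half-ulp bound is 0.5·10⁻ᴺ°, or 0.5·10⁻ᴺ × 26153.5 m on the ground.
Setting 13076.7 × 10⁻ᴺ ≤ 0.036 gives 10ᴺ ≥ 3.632e+05, i.e. N ≥ 5.56.
At 5 places the error can reach 0.131 m, but 6 places keeps it to 0.0131 m.

6 decimal places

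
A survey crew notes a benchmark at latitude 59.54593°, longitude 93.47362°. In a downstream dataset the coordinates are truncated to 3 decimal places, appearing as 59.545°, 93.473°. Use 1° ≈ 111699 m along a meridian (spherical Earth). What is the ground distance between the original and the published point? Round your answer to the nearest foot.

The latitude changed by +0.00093° and the longitude by +0.00062°.
North–south shift: 0.00093 × 111699 = 103.88 m.
E–W at 59.545°: 0.00062° × 111699 × cos 59.545° = 0.00062 × 111699 × 0.5069 ≈ 35.1019 m.
Combined displacement = (103.88² + 35.1019²)^½ ≈ 109.65 m.
Converting: 109.65 m × 3.2808 ft/m ≈ 359.75 ft.

360 feet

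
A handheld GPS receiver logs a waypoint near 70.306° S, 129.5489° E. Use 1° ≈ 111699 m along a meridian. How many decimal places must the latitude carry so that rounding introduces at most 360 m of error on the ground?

One degree of latitude covers 111699 m.
With N decimal places the half-ulp bound is 0.5·10⁻ᴺ°, or 0.5·10⁻ᴺ × 111699 m on the ground.
Need 0.5 × 111699 × 10⁻ᴺ ≤ 360 → 10⁻ᴺ ≤ 6.446e-03, so N ≥ 2.19.
N = 2 would give 558 m (too coarse); N = 3 gives 55.8 m ≤ 360 m.

3 decimal places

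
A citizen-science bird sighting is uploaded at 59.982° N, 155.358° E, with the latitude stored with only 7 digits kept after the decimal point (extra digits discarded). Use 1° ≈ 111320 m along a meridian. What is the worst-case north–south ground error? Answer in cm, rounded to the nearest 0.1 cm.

1.1 cm

Truncating at 7 decimal places can drop up to a full unit in the last place, so the latitude may be off by as much as 1e-07°.
Along the meridian that is 1e-07° × 111320 m/° = 0.011132 m.
That is 0.011132 m = 1.1132 cm.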